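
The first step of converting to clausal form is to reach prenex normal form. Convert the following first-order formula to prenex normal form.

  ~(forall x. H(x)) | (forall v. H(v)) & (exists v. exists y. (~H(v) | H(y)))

exists x. forall v. exists v1. exists y. (~H(x) | H(v) & (~H(v1) | H(y)))

Move each ¬ inward, flipping quantifiers it crosses:
  (exists x. ~H(x)) | (forall v. H(v)) & (exists v. exists y. (~H(v) | H(y)))
Rename bound variables to avoid capture: v↦v1.
  (exists x. ~H(x)) | (forall v. H(v)) & (exists v1. exists y. (~H(v1) | H(y)))
Extract every quantifier outward, since the variables are now distinct and don't occur free across branches:
  exists x. forall v. exists v1. exists y. (~H(x) | H(v) & (~H(v1) | H(y)))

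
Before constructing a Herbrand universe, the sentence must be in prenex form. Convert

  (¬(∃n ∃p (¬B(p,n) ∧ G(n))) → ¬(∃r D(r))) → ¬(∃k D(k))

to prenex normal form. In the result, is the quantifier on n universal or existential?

universal

Eliminate → and ↔ using ¬ and ∨.
  ¬(¬¬(∃n ∃p (¬B(p,n) ∧ G(n))) ∨ ¬(∃r D(r))) ∨ ¬(∃k D(k))
Drive negations inward (¬∀x A ≡ ∃x ¬A, ¬∃x A ≡ ∀x ¬A, De Morgan for ∧/∨):
  (∀n ∀p (B(p,n) ∨ ¬G(n))) ∧ (∃r D(r)) ∨ (∀k ¬D(k))
All bound variables are already distinct, so no renaming is needed.
Finally move all quantifiers to the prefix:
  ∀n ∀p ∃r ∀k ((B(p,n) ∨ ¬G(n)) ∧ D(r) ∨ ¬D(k))
The quantifier ∃n sits under an odd number of negations (counting the antecedent side of each →), so it flips to ∀n.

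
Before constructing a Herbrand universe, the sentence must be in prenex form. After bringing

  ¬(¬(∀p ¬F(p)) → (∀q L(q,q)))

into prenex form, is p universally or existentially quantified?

existential

Rewrite implications/biconditionals: A → B as ¬A ∨ B.
  ¬(¬¬(∀p ¬F(p)) ∨ (∀q L(q,q)))
Drive negations inward (¬∀x A ≡ ∃x ¬A, ¬∃x A ≡ ∀x ¬A, De Morgan for ∧/∨):
  (∃p F(p)) ∧ (∃q ¬L(q,q))
Extract every quantifier outward, since the variables are now distinct and don't occur free across branches:
  ∃p ∃q (F(p) ∧ ¬L(q,q))
The quantifier ∀p sits under an odd number of negations (counting the antecedent side of each →), so it flips to ∃p.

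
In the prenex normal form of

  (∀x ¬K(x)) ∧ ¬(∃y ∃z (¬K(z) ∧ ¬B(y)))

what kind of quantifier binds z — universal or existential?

Move each ¬ inward, flipping quantifiers it crosses:
  (∀x ¬K(x)) ∧ (∀y ∀z (K(z) ∨ B(y)))
All bound variables are already distinct, so no renaming is needed.
Pull the quantifiers to the front (each side's bound variable is not free in the other side):
  ∀x ∀y ∀z (¬K(x) ∧ (K(z) ∨ B(y)))
The quantifier ∃z sits under an odd number of negations, so it flips to ∀z.

universal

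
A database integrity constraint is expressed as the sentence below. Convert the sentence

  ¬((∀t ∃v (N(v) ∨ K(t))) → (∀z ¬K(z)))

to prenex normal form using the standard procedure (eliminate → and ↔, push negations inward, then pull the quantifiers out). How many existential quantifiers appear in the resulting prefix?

2

Eliminate → and ↔ using ¬ and ∨.
  ¬(¬(∀t ∃v (N(v) ∨ K(t))) ∨ (∀z ¬K(z)))
Push ¬ through the quantifiers and connectives to reach negation normal form:
  (∀t ∃v (N(v) ∨ K(t))) ∧ (∃z K(z))
All bound variables are already distinct, so no renaming is needed.
Extract every quantifier outward, since the variables are now distinct and don't occur free across branches:
  ∀t ∃v ∃z ((N(v) ∨ K(t)) ∧ K(z))
The prefix is ∀t ∃v ∃z: 1 universal, 2 existential.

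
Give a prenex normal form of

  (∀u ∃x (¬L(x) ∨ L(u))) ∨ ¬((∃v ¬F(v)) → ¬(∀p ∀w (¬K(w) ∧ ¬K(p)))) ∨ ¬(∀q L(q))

Rewrite implications/biconditionals: A → B as ¬A ∨ B.
  (∀u ∃x (¬L(x) ∨ L(u))) ∨ ¬(¬(∃v ¬F(v)) ∨ ¬(∀p ∀w (¬K(w) ∧ ¬K(p)))) ∨ ¬(∀q L(q))
Drive negations inward (¬∀x A ≡ ∃x ¬A, ¬∃x A ≡ ∀x ¬A, De Morgan for ∧/∨):
  (∀u ∃x (¬L(x) ∨ L(u))) ∨ (∃v ¬F(v)) ∧ (∀p ∀w (¬K(w) ∧ ¬K(p))) ∨ (∃q ¬L(q))
All bound variables are already distinct, so no renaming is needed.
Pull the quantifiers to the front (each side's bound variable is not free in the other side):
  ∀u ∃x ∃v ∀p ∀w ∃q (¬L(x) ∨ L(u) ∨ ¬F(v) ∧ ¬K(w) ∧ ¬K(p) ∨ ¬L(q))

∀u ∃x ∃v ∀p ∀w ∃q (¬L(x) ∨ L(u) ∨ ¬F(v) ∧ ¬K(w) ∧ ¬K(p) ∨ ¬L(q))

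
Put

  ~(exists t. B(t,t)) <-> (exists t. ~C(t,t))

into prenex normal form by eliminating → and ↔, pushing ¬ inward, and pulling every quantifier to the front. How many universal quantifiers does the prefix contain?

Eliminate → and ↔ using ¬ and ∨; A ↔ B as (¬A ∨ B) ∧ (¬B ∨ A).
  (~~(exists t. B(t,t)) | (exists t. ~C(t,t))) & (~(exists t. ~C(t,t)) | ~(exists t. B(t,t)))
Push ¬ through the quantifiers and connectives to reach negation normal form:
  ((exists t. B(t,t)) | (exists t. ~C(t,t))) & ((forall t. C(t,t)) | (forall t. ~B(t,t)))
Standardize variables apart so no two quantifiers bind the same name: t↦c, t↦s, t↦r.
  ((exists t. B(t,t)) | (exists c. ~C(c,c))) & ((forall s. C(s,s)) | (forall r. ~B(r,r)))
Extract every quantifier outward, since the variables are now distinct and don't occur free across branches:
  exists t. exists c. forall s. forall r. ((B(t,t) | ~C(c,c)) & (C(s,s) | ~B(r,r)))
The prefix is exists t exists c forall s forall r: 2 universal, 2 existential.

2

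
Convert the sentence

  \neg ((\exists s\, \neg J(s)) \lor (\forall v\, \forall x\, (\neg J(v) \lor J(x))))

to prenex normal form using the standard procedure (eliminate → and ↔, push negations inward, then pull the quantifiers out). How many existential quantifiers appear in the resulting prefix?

2

Drive negations inward (¬∀x A ≡ ∃x ¬A, ¬∃x A ≡ ∀x ¬A, De Morgan for ∧/∨):
  (\forall s\, J(s)) \land (\exists v\, \exists x\, (J(v) \land \neg J(x)))
Extract every quantifier outward, since the variables are now distinct and don't occur free across branches:
  \forall s\, \exists v\, \exists x\, (J(s) \land J(v) \land \neg J(x))
The prefix is \forall s \exists v \exists x: 1 universal, 2 existential.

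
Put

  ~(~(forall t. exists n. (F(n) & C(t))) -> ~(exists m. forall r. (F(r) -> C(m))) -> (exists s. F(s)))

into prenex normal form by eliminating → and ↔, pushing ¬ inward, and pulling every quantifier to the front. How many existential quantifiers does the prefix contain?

Rewrite implications/biconditionals: A → B as ¬A ∨ B.
  ~(~~(forall t. exists n. (F(n) & C(t))) | ~~(exists m. forall r. (~F(r) | C(m))) | (exists s. F(s)))
Drive negations inward (¬∀x A ≡ ∃x ¬A, ¬∃x A ≡ ∀x ¬A, De Morgan for ∧/∨):
  (exists t. forall n. (~F(n) | ~C(t))) & (forall m. exists r. (F(r) & ~C(m))) & (forall s. ~F(s))
Finally move all quantifiers to the prefix:
  exists t. forall n. forall m. exists r. forall s. ((~F(n) | ~C(t)) & F(r) & ~C(m) & ~F(s))
The prefix is exists t forall n forall m exists r forall s: 3 universal, 2 existential.

2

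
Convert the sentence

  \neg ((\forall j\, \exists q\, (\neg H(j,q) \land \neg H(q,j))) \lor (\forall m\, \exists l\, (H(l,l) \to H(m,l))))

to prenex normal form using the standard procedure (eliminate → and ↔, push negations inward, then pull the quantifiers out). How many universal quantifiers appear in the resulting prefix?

First replace A → B with ¬A ∨ B.
  \neg ((\forall j\, \exists q\, (\neg H(j,q) \land \neg H(q,j))) \lor (\forall m\, \exists l\, (\neg H(l,l) \lor H(m,l))))
Push ¬ through the quantifiers and connectives to reach negation normal form:
  (\exists j\, \forall q\, (H(j,q) \lor H(q,j))) \land (\exists m\, \forall l\, (H(l,l) \land \neg H(m,l)))
All bound variables are already distinct, so no renaming is needed.
Finally move all quantifiers to the prefix:
  \exists j\, \forall q\, \exists m\, \forall l\, ((H(j,q) \lor H(q,j)) \land H(l,l) \land \neg H(m,l))
The prefix is \exists j \forall q \exists m \forall l: 2 universal, 2 existential.

2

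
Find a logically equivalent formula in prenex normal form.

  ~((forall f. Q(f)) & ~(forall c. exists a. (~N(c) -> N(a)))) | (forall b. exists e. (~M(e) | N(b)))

Rewrite implications/biconditionals: A → B as ¬A ∨ B.
  ~((forall f. Q(f)) & ~(forall c. exists a. (~~N(c) | N(a)))) | (forall b. exists e. (~M(e) | N(b)))
Drive negations inward (¬∀x A ≡ ∃x ¬A, ¬∃x A ≡ ∀x ¬A, De Morgan for ∧/∨):
  (exists f. ~Q(f)) | (forall c. exists a. (N(c) | N(a))) | (forall b. exists e. (~M(e) | N(b)))
All bound variables are already distinct, so no renaming is needed.
Extract every quantifier outward, since the variables are now distinct and don't occur free across branches:
  exists f. forall c. exists a. forall b. exists e. (~Q(f) | N(c) | N(a) | ~M(e) | N(b))

exists f. forall c. exists a. forall b. exists e. (~Q(f) | N(c) | N(a) | ~M(e) | N(b))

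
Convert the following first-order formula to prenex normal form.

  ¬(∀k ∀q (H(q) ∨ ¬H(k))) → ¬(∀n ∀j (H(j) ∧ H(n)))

Rewrite implications/biconditionals: A → B as ¬A ∨ B.
  ¬¬(∀k ∀q (H(q) ∨ ¬H(k))) ∨ ¬(∀n ∀j (H(j) ∧ H(n)))
Drive negations inward (¬∀x A ≡ ∃x ¬A, ¬∃x A ≡ ∀x ¬A, De Morgan for ∧/∨):
  (∀k ∀q (H(q) ∨ ¬H(k))) ∨ (∃n ∃j (¬H(j) ∨ ¬H(n)))
All bound variables are already distinct, so no renaming is needed.
Finally move all quantifiers to the prefix:
  ∀k ∀q ∃n ∃j (H(q) ∨ ¬H(k) ∨ ¬H(j) ∨ ¬H(n))

∀k ∀q ∃n ∃j (H(q) ∨ ¬H(k) ∨ ¬H(j) ∨ ¬H(n))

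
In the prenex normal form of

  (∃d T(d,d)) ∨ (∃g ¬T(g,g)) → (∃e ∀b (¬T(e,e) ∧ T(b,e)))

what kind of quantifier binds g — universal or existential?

First replace A → B with ¬A ∨ B.
  ¬((∃d T(d,d)) ∨ (∃g ¬T(g,g))) ∨ (∃e ∀b (¬T(e,e) ∧ T(b,e)))
Drive negations inward (¬∀x A ≡ ∃x ¬A, ¬∃x A ≡ ∀x ¬A, De Morgan for ∧/∨):
  (∀d ¬T(d,d)) ∧ (∀g T(g,g)) ∨ (∃e ∀b (¬T(e,e) ∧ T(b,e)))
Finally move all quantifiers to the prefix:
  ∀d ∀g ∃e ∀b (¬T(d,d) ∧ T(g,g) ∨ ¬T(e,e) ∧ T(b,e))
The quantifier ∃g sits under an odd number of negations (counting the antecedent side of each →), so it flips to ∀g.

universal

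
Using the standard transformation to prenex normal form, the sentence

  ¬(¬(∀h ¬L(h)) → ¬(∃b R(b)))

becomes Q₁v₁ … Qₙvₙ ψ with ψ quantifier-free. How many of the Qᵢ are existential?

First replace A → B with ¬A ∨ B.
  ¬(¬¬(∀h ¬L(h)) ∨ ¬(∃b R(b)))
Push ¬ through the quantifiers and connectives to reach negation normal form:
  (∃h L(h)) ∧ (∃b R(b))
Extract every quantifier outward, since the variables are now distinct and don't occur free across branches:
  ∃h ∃b (L(h) ∧ R(b))
The prefix is ∃h ∃b: 0 universal, 2 existential.

2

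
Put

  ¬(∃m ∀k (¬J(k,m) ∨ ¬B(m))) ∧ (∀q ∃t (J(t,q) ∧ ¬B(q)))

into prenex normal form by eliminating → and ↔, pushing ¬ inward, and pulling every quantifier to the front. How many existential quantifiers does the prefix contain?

2

Drive negations inward (¬∀x A ≡ ∃x ¬A, ¬∃x A ≡ ∀x ¬A, De Morgan for ∧/∨):
  (∀m ∃k (J(k,m) ∧ B(m))) ∧ (∀q ∃t (J(t,q) ∧ ¬B(q)))
All bound variables are already distinct, so no renaming is needed.
Finally move all quantifiers to the prefix:
  ∀m ∃k ∀q ∃t (J(k,m) ∧ B(m) ∧ J(t,q) ∧ ¬B(q))
The prefix is ∀m ∃k ∀q ∃t: 2 universal, 2 existential.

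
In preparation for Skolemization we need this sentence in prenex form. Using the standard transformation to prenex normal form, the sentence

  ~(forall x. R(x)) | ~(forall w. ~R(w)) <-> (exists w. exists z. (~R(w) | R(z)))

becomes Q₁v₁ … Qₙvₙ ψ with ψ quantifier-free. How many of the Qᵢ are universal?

4

Eliminate → and ↔ using ¬ and ∨; A ↔ B as (¬A ∨ B) ∧ (¬B ∨ A).
  (~(~(forall x. R(x)) | ~(forall w. ~R(w))) | (exists w. exists z. (~R(w) | R(z)))) & (~(exists w. exists z. (~R(w) | R(z))) | ~(forall x. R(x)) | ~(forall w. ~R(w)))
Move each ¬ inward, flipping quantifiers it crosses:
  ((forall x. R(x)) & (forall w. ~R(w)) | (exists w. exists z. (~R(w) | R(z)))) & ((forall w. forall z. (R(w) & ~R(z))) | (exists x. ~R(x)) | (exists w. R(w)))
Rename bound variables to avoid capture: w↦s, w↦a, z↦r, x↦z1, w↦p.
  ((forall x. R(x)) & (forall w. ~R(w)) | (exists s. exists z. (~R(s) | R(z)))) & ((forall a. forall r. (R(a) & ~R(r))) | (exists z1. ~R(z1)) | (exists p. R(p)))
Pull the quantifiers to the front (each side's bound variable is not free in the other side):
  forall x. forall w. exists s. exists z. forall a. forall r. exists z1. exists p. ((R(x) & ~R(w) | ~R(s) | R(z)) & (R(a) & ~R(r) | ~R(z1) | R(p)))
The prefix is forall x forall w exists s exists z forall a forall r exists z1 exists p: 4 universal, 4 existential.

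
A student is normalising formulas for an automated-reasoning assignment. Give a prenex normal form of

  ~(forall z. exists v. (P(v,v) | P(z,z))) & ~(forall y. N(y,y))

exists z. forall v. exists y. (~P(v,v) & ~P(z,z) & ~N(y,y))

Drive negations inward (¬∀x A ≡ ∃x ¬A, ¬∃x A ≡ ∀x ¬A, De Morgan for ∧/∨):
  (exists z. forall v. (~P(v,v) & ~P(z,z))) & (exists y. ~N(y,y))
All bound variables are already distinct, so no renaming is needed.
Extract every quantifier outward, since the variables are now distinct and don't occur free across branches:
  exists z. forall v. exists y. (~P(v,v) & ~P(z,z) & ~N(y,y))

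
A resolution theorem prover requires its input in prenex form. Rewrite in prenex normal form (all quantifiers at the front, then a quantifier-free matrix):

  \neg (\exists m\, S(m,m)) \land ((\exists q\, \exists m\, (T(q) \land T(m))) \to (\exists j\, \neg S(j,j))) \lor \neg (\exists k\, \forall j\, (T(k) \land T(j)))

Eliminate → and ↔ using ¬ and ∨.
  \neg (\exists m\, S(m,m)) \land (\neg (\exists q\, \exists m\, (T(q) \land T(m))) \lor (\exists j\, \neg S(j,j))) \lor \neg (\exists k\, \forall j\, (T(k) \land T(j)))
Push ¬ through the quantifiers and connectives to reach negation normal form:
  (\forall m\, \neg S(m,m)) \land ((\forall q\, \forall m\, (\neg T(q) \lor \neg T(m))) \lor (\exists j\, \neg S(j,j))) \lor (\forall k\, \exists j\, (\neg T(k) \lor \neg T(j)))
Standardize variables apart so no two quantifiers bind the same name: m↦v1, j↦a.
  (\forall m\, \neg S(m,m)) \land ((\forall q\, \forall v1\, (\neg T(q) \lor \neg T(v1))) \lor (\exists j\, \neg S(j,j))) \lor (\forall k\, \exists a\, (\neg T(k) \lor \neg T(a)))
Finally move all quantifiers to the prefix:
  \forall m\, \forall q\, \forall v1\, \exists j\, \forall k\, \exists a\, (\neg S(m,m) \land (\neg T(q) \lor \neg T(v1) \lor \neg S(j,j)) \lor \neg T(k) \lor \neg T(a))

\forall m\, \forall q\, \forall v1\, \exists j\, \forall k\, \exists a\, (\neg S(m,m) \land (\neg T(q) \lor \neg T(v1) \lor \neg S(j,j)) \lor \neg T(k) \lor \neg T(a))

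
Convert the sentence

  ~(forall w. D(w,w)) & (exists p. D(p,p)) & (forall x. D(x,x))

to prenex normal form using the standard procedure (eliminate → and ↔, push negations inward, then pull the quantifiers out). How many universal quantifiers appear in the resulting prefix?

Drive negations inward (¬∀x A ≡ ∃x ¬A, ¬∃x A ≡ ∀x ¬A, De Morgan for ∧/∨):
  (exists w. ~D(w,w)) & (exists p. D(p,p)) & (forall x. D(x,x))
All bound variables are already distinct, so no renaming is needed.
Extract every quantifier outward, since the variables are now distinct and don't occur free across branches:
  exists w. exists p. forall x. (~D(w,w) & D(p,p) & D(x,x))
The prefix is exists w exists p forall x: 1 universal, 2 existential.

1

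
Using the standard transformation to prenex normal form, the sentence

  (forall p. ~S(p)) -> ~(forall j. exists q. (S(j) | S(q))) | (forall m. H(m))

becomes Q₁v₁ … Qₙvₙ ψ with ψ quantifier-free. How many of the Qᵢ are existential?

Eliminate → and ↔ using ¬ and ∨.
  ~(forall p. ~S(p)) | ~(forall j. exists q. (S(j) | S(q))) | (forall m. H(m))
Move each ¬ inward, flipping quantifiers it crosses:
  (exists p. S(p)) | (exists j. forall q. (~S(j) & ~S(q))) | (forall m. H(m))
All bound variables are already distinct, so no renaming is needed.
Extract every quantifier outward, since the variables are now distinct and don't occur free across branches:
  exists p. exists j. forall q. forall m. (S(p) | ~S(j) & ~S(q) | H(m))
The prefix is exists p exists j forall q forall m: 2 universal, 2 existential.

2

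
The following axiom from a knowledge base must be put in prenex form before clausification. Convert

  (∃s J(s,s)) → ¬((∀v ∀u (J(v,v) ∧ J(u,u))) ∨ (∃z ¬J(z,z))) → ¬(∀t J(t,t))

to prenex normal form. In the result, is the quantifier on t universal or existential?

existential

Eliminate → and ↔ using ¬ and ∨.
  ¬(∃s J(s,s)) ∨ ¬¬((∀v ∀u (J(v,v) ∧ J(u,u))) ∨ (∃z ¬J(z,z))) ∨ ¬(∀t J(t,t))
Move each ¬ inward, flipping quantifiers it crosses:
  (∀s ¬J(s,s)) ∨ (∀v ∀u (J(v,v) ∧ J(u,u))) ∨ (∃z ¬J(z,z)) ∨ (∃t ¬J(t,t))
All bound variables are already distinct, so no renaming is needed.
Pull the quantifiers to the front (each side's bound variable is not free in the other side):
  ∀s ∀v ∀u ∃z ∃t (¬J(s,s) ∨ J(v,v) ∧ J(u,u) ∨ ¬J(z,z) ∨ ¬J(t,t))
The quantifier ∀t sits under an odd number of negations (counting the antecedent side of each →), so it flips to ∃t.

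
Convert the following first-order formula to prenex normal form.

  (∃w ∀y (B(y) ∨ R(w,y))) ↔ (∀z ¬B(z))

Eliminate → and ↔ using ¬ and ∨; A ↔ B as (¬A ∨ B) ∧ (¬B ∨ A).
  (¬(∃w ∀y (B(y) ∨ R(w,y))) ∨ (∀z ¬B(z))) ∧ (¬(∀z ¬B(z)) ∨ (∃w ∀y (B(y) ∨ R(w,y))))
Push ¬ through the quantifiers and connectives to reach negation normal form:
  ((∀w ∃y (¬B(y) ∧ ¬R(w,y))) ∨ (∀z ¬B(z))) ∧ ((∃z B(z)) ∨ (∃w ∀y (B(y) ∨ R(w,y))))
Standardize variables apart so no two quantifiers bind the same name: z↦b, w↦q, y↦t.
  ((∀w ∃y (¬B(y) ∧ ¬R(w,y))) ∨ (∀z ¬B(z))) ∧ ((∃b B(b)) ∨ (∃q ∀t (B(t) ∨ R(q,t))))
Finally move all quantifiers to the prefix:
  ∀w ∃y ∀z ∃b ∃q ∀t ((¬B(y) ∧ ¬R(w,y) ∨ ¬B(z)) ∧ (B(b) ∨ B(t) ∨ R(q,t)))

∀w ∃y ∀z ∃b ∃q ∀t ((¬B(y) ∧ ¬R(w,y) ∨ ¬B(z)) ∧ (B(b) ∨ B(t) ∨ R(q,t)))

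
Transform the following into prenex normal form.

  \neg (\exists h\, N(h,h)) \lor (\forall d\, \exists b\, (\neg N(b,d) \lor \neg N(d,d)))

\forall h\, \forall d\, \exists b\, (\neg N(h,h) \lor \neg N(b,d) \lor \neg N(d,d))

Push ¬ through the quantifiers and connectives to reach negation normal form:
  (\forall h\, \neg N(h,h)) \lor (\forall d\, \exists b\, (\neg N(b,d) \lor \neg N(d,d)))
Finally move all quantifiers to the prefix:
  \forall h\, \forall d\, \exists b\, (\neg N(h,h) \lor \neg N(b,d) \lor \neg N(d,d))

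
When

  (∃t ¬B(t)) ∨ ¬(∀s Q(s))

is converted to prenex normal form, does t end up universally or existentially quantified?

existential

Push ¬ through the quantifiers and connectives to reach negation normal form:
  (∃t ¬B(t)) ∨ (∃s ¬Q(s))
All bound variables are already distinct, so no renaming is needed.
Extract every quantifier outward, since the variables are now distinct and don't occur free across branches:
  ∃t ∃s (¬B(t) ∨ ¬Q(s))
The quantifier ∃t sits under an even number of negations, so it remains existential.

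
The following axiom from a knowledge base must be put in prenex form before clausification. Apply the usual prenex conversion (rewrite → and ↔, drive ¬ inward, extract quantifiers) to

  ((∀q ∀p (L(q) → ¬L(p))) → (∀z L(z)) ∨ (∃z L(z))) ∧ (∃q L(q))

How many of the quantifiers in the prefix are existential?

4

Eliminate → and ↔ using ¬ and ∨.
  (¬(∀q ∀p (¬L(q) ∨ ¬L(p))) ∨ (∀z L(z)) ∨ (∃z L(z))) ∧ (∃q L(q))
Move each ¬ inward, flipping quantifiers it crosses:
  ((∃q ∃p (L(q) ∧ L(p))) ∨ (∀z L(z)) ∨ (∃z L(z))) ∧ (∃q L(q))
Rename bound variables to avoid capture: z↦y, q↦x1.
  ((∃q ∃p (L(q) ∧ L(p))) ∨ (∀z L(z)) ∨ (∃y L(y))) ∧ (∃x1 L(x1))
Finally move all quantifiers to the prefix:
  ∃q ∃p ∀z ∃y ∃x1 ((L(q) ∧ L(p) ∨ L(z) ∨ L(y)) ∧ L(x1))
The prefix is ∃q ∃p ∀z ∃y ∃x1: 1 universal, 4 existential.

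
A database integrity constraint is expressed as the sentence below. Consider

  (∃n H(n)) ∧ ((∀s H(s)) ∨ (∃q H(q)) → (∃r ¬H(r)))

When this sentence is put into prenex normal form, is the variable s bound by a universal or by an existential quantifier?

Rewrite implications/biconditionals: A → B as ¬A ∨ B.
  (∃n H(n)) ∧ (¬((∀s H(s)) ∨ (∃q H(q))) ∨ (∃r ¬H(r)))
Drive negations inward (¬∀x A ≡ ∃x ¬A, ¬∃x A ≡ ∀x ¬A, De Morgan for ∧/∨):
  (∃n H(n)) ∧ ((∃s ¬H(s)) ∧ (∀q ¬H(q)) ∨ (∃r ¬H(r)))
Extract every quantifier outward, since the variables are now distinct and don't occur free across branches:
  ∃n ∃s ∀q ∃r (H(n) ∧ (¬H(s) ∧ ¬H(q) ∨ ¬H(r)))
The quantifier ∀s sits under an odd number of negations (counting the antecedent side of each →), so it flips to ∃s.

existential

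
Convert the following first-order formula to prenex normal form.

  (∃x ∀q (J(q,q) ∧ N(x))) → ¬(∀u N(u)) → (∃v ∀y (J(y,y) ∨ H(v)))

First replace A → B with ¬A ∨ B.
  ¬(∃x ∀q (J(q,q) ∧ N(x))) ∨ ¬¬(∀u N(u)) ∨ (∃v ∀y (J(y,y) ∨ H(v)))
Push ¬ through the quantifiers and connectives to reach negation normal form:
  (∀x ∃q (¬J(q,q) ∨ ¬N(x))) ∨ (∀u N(u)) ∨ (∃v ∀y (J(y,y) ∨ H(v)))
Pull the quantifiers to the front (each side's bound variable is not free in the other side):
  ∀x ∃q ∀u ∃v ∀y (¬J(q,q) ∨ ¬N(x) ∨ N(u) ∨ J(y,y) ∨ H(v))

∀x ∃q ∀u ∃v ∀y (¬J(q,q) ∨ ¬N(x) ∨ N(u) ∨ J(y,y) ∨ H(v))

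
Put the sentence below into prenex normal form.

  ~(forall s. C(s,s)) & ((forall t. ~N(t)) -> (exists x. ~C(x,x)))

First replace A → B with ¬A ∨ B.
  ~(forall s. C(s,s)) & (~(forall t. ~N(t)) | (exists x. ~C(x,x)))
Move each ¬ inward, flipping quantifiers it crosses:
  (exists s. ~C(s,s)) & ((exists t. N(t)) | (exists x. ~C(x,x)))
All bound variables are already distinct, so no renaming is needed.
Finally move all quantifiers to the prefix:
  exists s. exists t. exists x. (~C(s,s) & (N(t) | ~C(x,x)))

exists s. exists t. exists x. (~C(s,s) & (N(t) | ~C(x,x)))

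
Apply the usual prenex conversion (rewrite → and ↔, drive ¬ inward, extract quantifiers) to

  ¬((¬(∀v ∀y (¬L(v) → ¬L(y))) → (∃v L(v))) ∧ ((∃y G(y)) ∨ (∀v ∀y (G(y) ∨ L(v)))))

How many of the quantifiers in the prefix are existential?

First replace A → B with ¬A ∨ B.
  ¬((¬¬(∀v ∀y (¬¬L(v) ∨ ¬L(y))) ∨ (∃v L(v))) ∧ ((∃y G(y)) ∨ (∀v ∀y (G(y) ∨ L(v)))))
Push ¬ through the quantifiers and connectives to reach negation normal form:
  (∃v ∃y (¬L(v) ∧ L(y))) ∧ (∀v ¬L(v)) ∨ (∀y ¬G(y)) ∧ (∃v ∃y (¬G(y) ∧ ¬L(v)))
Standardize variables apart so no two quantifiers bind the same name: v↦w1, y↦z, v↦c, y↦t.
  (∃v ∃y (¬L(v) ∧ L(y))) ∧ (∀w1 ¬L(w1)) ∨ (∀z ¬G(z)) ∧ (∃c ∃t (¬G(t) ∧ ¬L(c)))
Extract every quantifier outward, since the variables are now distinct and don't occur free across branches:
  ∃v ∃y ∀w1 ∀z ∃c ∃t (¬L(v) ∧ L(y) ∧ ¬L(w1) ∨ ¬G(z) ∧ ¬G(t) ∧ ¬L(c))
The prefix is ∃v ∃y ∀w1 ∀z ∃c ∃t: 2 universal, 4 existential.

4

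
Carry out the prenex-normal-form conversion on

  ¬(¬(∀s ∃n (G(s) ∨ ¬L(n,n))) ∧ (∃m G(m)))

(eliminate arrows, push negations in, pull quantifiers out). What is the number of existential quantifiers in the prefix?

1

Drive negations inward (¬∀x A ≡ ∃x ¬A, ¬∃x A ≡ ∀x ¬A, De Morgan for ∧/∨):
  (∀s ∃n (G(s) ∨ ¬L(n,n))) ∨ (∀m ¬G(m))
Extract every quantifier outward, since the variables are now distinct and don't occur free across branches:
  ∀s ∃n ∀m (G(s) ∨ ¬L(n,n) ∨ ¬G(m))
The prefix is ∀s ∃n ∀m: 2 universal, 1 existential.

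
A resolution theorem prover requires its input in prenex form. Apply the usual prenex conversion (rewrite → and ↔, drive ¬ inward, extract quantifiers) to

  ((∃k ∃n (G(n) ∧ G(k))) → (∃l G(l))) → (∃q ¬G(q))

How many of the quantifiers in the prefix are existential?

3

Rewrite implications/biconditionals: A → B as ¬A ∨ B.
  ¬(¬(∃k ∃n (G(n) ∧ G(k))) ∨ (∃l G(l))) ∨ (∃q ¬G(q))
Drive negations inward (¬∀x A ≡ ∃x ¬A, ¬∃x A ≡ ∀x ¬A, De Morgan for ∧/∨):
  (∃k ∃n (G(n) ∧ G(k))) ∧ (∀l ¬G(l)) ∨ (∃q ¬G(q))
All bound variables are already distinct, so no renaming is needed.
Finally move all quantifiers to the prefix:
  ∃k ∃n ∀l ∃q (G(n) ∧ G(k) ∧ ¬G(l) ∨ ¬G(q))
The prefix is ∃k ∃n ∀l ∃q: 1 universal, 3 existential.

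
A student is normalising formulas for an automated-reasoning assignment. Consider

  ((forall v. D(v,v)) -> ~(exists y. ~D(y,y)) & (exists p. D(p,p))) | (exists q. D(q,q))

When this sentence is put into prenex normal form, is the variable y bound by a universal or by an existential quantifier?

universal

First replace A → B with ¬A ∨ B.
  ~(forall v. D(v,v)) | ~(exists y. ~D(y,y)) & (exists p. D(p,p)) | (exists q. D(q,q))
Push ¬ through the quantifiers and connectives to reach negation normal form:
  (exists v. ~D(v,v)) | (forall y. D(y,y)) & (exists p. D(p,p)) | (exists q. D(q,q))
Finally move all quantifiers to the prefix:
  exists v. forall y. exists p. exists q. (~D(v,v) | D(y,y) & D(p,p) | D(q,q))
The quantifier exists y sits under an odd number of negations (counting the antecedent side of each →), so it flips to forall y.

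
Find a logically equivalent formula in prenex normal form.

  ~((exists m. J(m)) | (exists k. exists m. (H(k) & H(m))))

forall m. forall k. forall c. (~J(m) & (~H(k) | ~H(c)))

Drive negations inward (¬∀x A ≡ ∃x ¬A, ¬∃x A ≡ ∀x ¬A, De Morgan for ∧/∨):
  (forall m. ~J(m)) & (forall k. forall m. (~H(k) | ~H(m)))
Give each quantifier a distinct variable: m↦c.
  (forall m. ~J(m)) & (forall k. forall c. (~H(k) | ~H(c)))
Finally move all quantifiers to the prefix:
  forall m. forall k. forall c. (~J(m) & (~H(k) | ~H(c)))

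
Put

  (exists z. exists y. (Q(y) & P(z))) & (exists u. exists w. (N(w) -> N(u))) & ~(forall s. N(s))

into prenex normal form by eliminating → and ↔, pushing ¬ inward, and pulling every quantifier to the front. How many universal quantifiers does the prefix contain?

Rewrite implications/biconditionals: A → B as ¬A ∨ B.
  (exists z. exists y. (Q(y) & P(z))) & (exists u. exists w. (~N(w) | N(u))) & ~(forall s. N(s))
Push ¬ through the quantifiers and connectives to reach negation normal form:
  (exists z. exists y. (Q(y) & P(z))) & (exists u. exists w. (~N(w) | N(u))) & (exists s. ~N(s))
Pull the quantifiers to the front (each side's bound variable is not free in the other side):
  exists z. exists y. exists u. exists w. exists s. (Q(y) & P(z) & (~N(w) | N(u)) & ~N(s))
The prefix is exists z exists y exists u exists w exists s: 0 universal, 5 existential.

0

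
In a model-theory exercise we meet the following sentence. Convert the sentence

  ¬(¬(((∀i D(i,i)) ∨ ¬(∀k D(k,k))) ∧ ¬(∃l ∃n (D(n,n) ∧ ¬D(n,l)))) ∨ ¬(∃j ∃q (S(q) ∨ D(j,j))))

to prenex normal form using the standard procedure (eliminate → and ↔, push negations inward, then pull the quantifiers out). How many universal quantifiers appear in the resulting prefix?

Move each ¬ inward, flipping quantifiers it crosses:
  ((∀i D(i,i)) ∨ (∃k ¬D(k,k))) ∧ (∀l ∀n (¬D(n,n) ∨ D(n,l))) ∧ (∃j ∃q (S(q) ∨ D(j,j)))
Finally move all quantifiers to the prefix:
  ∀i ∃k ∀l ∀n ∃j ∃q ((D(i,i) ∨ ¬D(k,k)) ∧ (¬D(n,n) ∨ D(n,l)) ∧ (S(q) ∨ D(j,j)))
The prefix is ∀i ∃k ∀l ∀n ∃j ∃q: 3 universal, 3 existential.

3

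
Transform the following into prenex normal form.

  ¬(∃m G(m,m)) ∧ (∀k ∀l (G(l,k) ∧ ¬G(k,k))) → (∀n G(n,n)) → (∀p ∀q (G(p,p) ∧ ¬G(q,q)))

First replace A → B with ¬A ∨ B.
  ¬(¬(∃m G(m,m)) ∧ (∀k ∀l (G(l,k) ∧ ¬G(k,k)))) ∨ ¬(∀n G(n,n)) ∨ (∀p ∀q (G(p,p) ∧ ¬G(q,q)))
Drive negations inward (¬∀x A ≡ ∃x ¬A, ¬∃x A ≡ ∀x ¬A, De Morgan for ∧/∨):
  (∃m G(m,m)) ∨ (∃k ∃l (¬G(l,k) ∨ G(k,k))) ∨ (∃n ¬G(n,n)) ∨ (∀p ∀q (G(p,p) ∧ ¬G(q,q)))
All bound variables are already distinct, so no renaming is needed.
Finally move all quantifiers to the prefix:
  ∃m ∃k ∃l ∃n ∀p ∀q (G(m,m) ∨ ¬G(l,k) ∨ G(k,k) ∨ ¬G(n,n) ∨ G(p,p) ∧ ¬G(q,q))

∃m ∃k ∃l ∃n ∀p ∀q (G(m,m) ∨ ¬G(l,k) ∨ G(k,k) ∨ ¬G(n,n) ∨ G(p,p) ∧ ¬G(q,q))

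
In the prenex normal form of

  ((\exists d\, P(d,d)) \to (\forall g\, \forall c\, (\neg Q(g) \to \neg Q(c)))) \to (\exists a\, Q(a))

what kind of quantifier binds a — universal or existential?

First replace A → B with ¬A ∨ B.
  \neg (\neg (\exists d\, P(d,d)) \lor (\forall g\, \forall c\, (\neg \neg Q(g) \lor \neg Q(c)))) \lor (\exists a\, Q(a))
Move each ¬ inward, flipping quantifiers it crosses:
  (\exists d\, P(d,d)) \land (\exists g\, \exists c\, (\neg Q(g) \land Q(c))) \lor (\exists a\, Q(a))
All bound variables are already distinct, so no renaming is needed.
Pull the quantifiers to the front (each side's bound variable is not free in the other side):
  \exists d\, \exists g\, \exists c\, \exists a\, (P(d,d) \land \neg Q(g) \land Q(c) \lor Q(a))
The quantifier \exists a sits under an even number of negations (counting the antecedent side of each →), so it remains existential.

existential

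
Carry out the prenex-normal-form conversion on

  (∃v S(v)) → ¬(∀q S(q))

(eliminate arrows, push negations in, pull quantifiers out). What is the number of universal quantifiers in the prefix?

First replace A → B with ¬A ∨ B.
  ¬(∃v S(v)) ∨ ¬(∀q S(q))
Drive negations inward (¬∀x A ≡ ∃x ¬A, ¬∃x A ≡ ∀x ¬A, De Morgan for ∧/∨):
  (∀v ¬S(v)) ∨ (∃q ¬S(q))
All bound variables are already distinct, so no renaming is needed.
Extract every quantifier outward, since the variables are now distinct and don't occur free across branches:
  ∀v ∃q (¬S(v) ∨ ¬S(q))
The prefix is ∀v ∃q: 1 universal, 1 existential.

1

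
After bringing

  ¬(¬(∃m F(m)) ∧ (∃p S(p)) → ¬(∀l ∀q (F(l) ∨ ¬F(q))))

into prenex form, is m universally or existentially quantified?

Eliminate → and ↔ using ¬ and ∨.
  ¬(¬(¬(∃m F(m)) ∧ (∃p S(p))) ∨ ¬(∀l ∀q (F(l) ∨ ¬F(q))))
Move each ¬ inward, flipping quantifiers it crosses:
  (∀m ¬F(m)) ∧ (∃p S(p)) ∧ (∀l ∀q (F(l) ∨ ¬F(q)))
All bound variables are already distinct, so no renaming is needed.
Finally move all quantifiers to the prefix:
  ∀m ∃p ∀l ∀q (¬F(m) ∧ S(p) ∧ (F(l) ∨ ¬F(q)))
The quantifier ∃m sits under an odd number of negations (counting the antecedent side of each →), so it flips to ∀m.

universal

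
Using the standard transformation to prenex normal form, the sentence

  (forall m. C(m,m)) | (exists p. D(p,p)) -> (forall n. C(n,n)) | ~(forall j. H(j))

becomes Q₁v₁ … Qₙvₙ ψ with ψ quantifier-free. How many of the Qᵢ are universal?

2

Eliminate → and ↔ using ¬ and ∨.
  ~((forall m. C(m,m)) | (exists p. D(p,p))) | (forall n. C(n,n)) | ~(forall j. H(j))
Push ¬ through the quantifiers and connectives to reach negation normal form:
  (exists m. ~C(m,m)) & (forall p. ~D(p,p)) | (forall n. C(n,n)) | (exists j. ~H(j))
Extract every quantifier outward, since the variables are now distinct and don't occur free across branches:
  exists m. forall p. forall n. exists j. (~C(m,m) & ~D(p,p) | C(n,n) | ~H(j))
The prefix is exists m forall p forall n exists j: 2 universal, 2 existential.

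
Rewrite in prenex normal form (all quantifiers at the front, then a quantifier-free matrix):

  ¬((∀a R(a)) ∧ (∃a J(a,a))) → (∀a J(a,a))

Eliminate → and ↔ using ¬ and ∨.
  ¬¬((∀a R(a)) ∧ (∃a J(a,a))) ∨ (∀a J(a,a))
Move each ¬ inward, flipping quantifiers it crosses:
  (∀a R(a)) ∧ (∃a J(a,a)) ∨ (∀a J(a,a))
Standardize variables apart so no two quantifiers bind the same name: a↦b, a↦q.
  (∀a R(a)) ∧ (∃b J(b,b)) ∨ (∀q J(q,q))
Pull the quantifiers to the front (each side's bound variable is not free in the other side):
  ∀a ∃b ∀q (R(a) ∧ J(b,b) ∨ J(q,q))

∀a ∃b ∀q (R(a) ∧ J(b,b) ∨ J(q,q))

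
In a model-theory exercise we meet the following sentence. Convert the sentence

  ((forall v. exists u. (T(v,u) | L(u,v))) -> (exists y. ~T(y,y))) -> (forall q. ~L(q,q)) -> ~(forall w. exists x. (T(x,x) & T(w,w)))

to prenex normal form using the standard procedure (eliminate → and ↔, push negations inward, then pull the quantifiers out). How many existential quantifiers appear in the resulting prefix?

3

Rewrite implications/biconditionals: A → B as ¬A ∨ B.
  ~(~(forall v. exists u. (T(v,u) | L(u,v))) | (exists y. ~T(y,y))) | ~(forall q. ~L(q,q)) | ~(forall w. exists x. (T(x,x) & T(w,w)))
Move each ¬ inward, flipping quantifiers it crosses:
  (forall v. exists u. (T(v,u) | L(u,v))) & (forall y. T(y,y)) | (exists q. L(q,q)) | (exists w. forall x. (~T(x,x) | ~T(w,w)))
Finally move all quantifiers to the prefix:
  forall v. exists u. forall y. exists q. exists w. forall x. ((T(v,u) | L(u,v)) & T(y,y) | L(q,q) | ~T(x,x) | ~T(w,w))
The prefix is forall v exists u forall y exists q exists w forall x: 3 universal, 3 existential.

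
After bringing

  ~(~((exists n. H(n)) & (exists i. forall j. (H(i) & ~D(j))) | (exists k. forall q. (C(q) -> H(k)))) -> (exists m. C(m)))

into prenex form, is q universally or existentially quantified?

Rewrite implications/biconditionals: A → B as ¬A ∨ B.
  ~(~~((exists n. H(n)) & (exists i. forall j. (H(i) & ~D(j))) | (exists k. forall q. (~C(q) | H(k)))) | (exists m. C(m)))
Push ¬ through the quantifiers and connectives to reach negation normal form:
  ((forall n. ~H(n)) | (forall i. exists j. (~H(i) | D(j)))) & (forall k. exists q. (C(q) & ~H(k))) & (forall m. ~C(m))
All bound variables are already distinct, so no renaming is needed.
Pull the quantifiers to the front (each side's bound variable is not free in the other side):
  forall n. forall i. exists j. forall k. exists q. forall m. ((~H(n) | ~H(i) | D(j)) & C(q) & ~H(k) & ~C(m))
The quantifier forall q sits under an odd number of negations (counting the antecedent side of each →), so it flips to exists q.

existential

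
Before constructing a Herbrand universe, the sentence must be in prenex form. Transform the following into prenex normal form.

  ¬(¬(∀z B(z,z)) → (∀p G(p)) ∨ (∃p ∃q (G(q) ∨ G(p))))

∃z ∃p ∀z1 ∀q (¬B(z,z) ∧ ¬G(p) ∧ ¬G(q) ∧ ¬G(z1))

Eliminate → and ↔ using ¬ and ∨.
  ¬(¬¬(∀z B(z,z)) ∨ (∀p G(p)) ∨ (∃p ∃q (G(q) ∨ G(p))))
Push ¬ through the quantifiers and connectives to reach negation normal form:
  (∃z ¬B(z,z)) ∧ (∃p ¬G(p)) ∧ (∀p ∀q (¬G(q) ∧ ¬G(p)))
Standardize variables apart so no two quantifiers bind the same name: p↦z1.
  (∃z ¬B(z,z)) ∧ (∃p ¬G(p)) ∧ (∀z1 ∀q (¬G(q) ∧ ¬G(z1)))
Pull the quantifiers to the front (each side's bound variable is not free in the other side):
  ∃z ∃p ∀z1 ∀q (¬B(z,z) ∧ ¬G(p) ∧ ¬G(q) ∧ ¬G(z1))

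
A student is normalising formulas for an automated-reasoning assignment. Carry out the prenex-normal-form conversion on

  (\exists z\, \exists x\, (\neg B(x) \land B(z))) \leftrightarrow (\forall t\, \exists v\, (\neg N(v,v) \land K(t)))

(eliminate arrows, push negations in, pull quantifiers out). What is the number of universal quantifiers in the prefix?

Rewrite implications/biconditionals: A → B as ¬A ∨ B; A ↔ B as (¬A ∨ B) ∧ (¬B ∨ A).
  (\neg (\exists z\, \exists x\, (\neg B(x) \land B(z))) \lor (\forall t\, \exists v\, (\neg N(v,v) \land K(t)))) \land (\neg (\forall t\, \exists v\, (\neg N(v,v) \land K(t))) \lor (\exists z\, \exists x\, (\neg B(x) \land B(z))))
Drive negations inward (¬∀x A ≡ ∃x ¬A, ¬∃x A ≡ ∀x ¬A, De Morgan for ∧/∨):
  ((\forall z\, \forall x\, (B(x) \lor \neg B(z))) \lor (\forall t\, \exists v\, (\neg N(v,v) \land K(t)))) \land ((\exists t\, \forall v\, (N(v,v) \lor \neg K(t))) \lor (\exists z\, \exists x\, (\neg B(x) \land B(z))))
Standardize variables apart so no two quantifiers bind the same name: t↦q, v↦w1, z↦a, x↦y.
  ((\forall z\, \forall x\, (B(x) \lor \neg B(z))) \lor (\forall t\, \exists v\, (\neg N(v,v) \land K(t)))) \land ((\exists q\, \forall w1\, (N(w1,w1) \lor \neg K(q))) \lor (\exists a\, \exists y\, (\neg B(y) \land B(a))))
Extract every quantifier outward, since the variables are now distinct and don't occur free across branches:
  \forall z\, \forall x\, \forall t\, \exists v\, \exists q\, \forall w1\, \exists a\, \exists y\, ((B(x) \lor \neg B(z) \lor \neg N(v,v) \land K(t)) \land (N(w1,w1) \lor \neg K(q) \lor \neg B(y) \land B(a)))
The prefix is \forall z \forall x \forall t \exists v \exists q \forall w1 \exists a \exists y: 4 universal, 4 existential.

4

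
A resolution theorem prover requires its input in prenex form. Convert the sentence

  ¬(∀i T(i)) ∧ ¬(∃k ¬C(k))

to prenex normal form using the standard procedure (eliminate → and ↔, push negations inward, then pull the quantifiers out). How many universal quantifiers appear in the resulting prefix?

Move each ¬ inward, flipping quantifiers it crosses:
  (∃i ¬T(i)) ∧ (∀k C(k))
Finally move all quantifiers to the prefix:
  ∃i ∀k (¬T(i) ∧ C(k))
The prefix is ∃i ∀k: 1 universal, 1 existential.

1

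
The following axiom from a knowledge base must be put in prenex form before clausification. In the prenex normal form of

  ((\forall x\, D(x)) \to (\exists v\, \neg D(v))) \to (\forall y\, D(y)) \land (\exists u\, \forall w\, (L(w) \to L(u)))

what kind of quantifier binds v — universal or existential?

universal

Eliminate → and ↔ using ¬ and ∨.
  \neg (\neg (\forall x\, D(x)) \lor (\exists v\, \neg D(v))) \lor (\forall y\, D(y)) \land (\exists u\, \forall w\, (\neg L(w) \lor L(u)))
Push ¬ through the quantifiers and connectives to reach negation normal form:
  (\forall x\, D(x)) \land (\forall v\, D(v)) \lor (\forall y\, D(y)) \land (\exists u\, \forall w\, (\neg L(w) \lor L(u)))
All bound variables are already distinct, so no renaming is needed.
Pull the quantifiers to the front (each side's bound variable is not free in the other side):
  \forall x\, \forall v\, \forall y\, \exists u\, \forall w\, (D(x) \land D(v) \lor D(y) \land (\neg L(w) \lor L(u)))
The quantifier \exists v sits under an odd number of negations (counting the antecedent side of each →), so it flips to \forall v.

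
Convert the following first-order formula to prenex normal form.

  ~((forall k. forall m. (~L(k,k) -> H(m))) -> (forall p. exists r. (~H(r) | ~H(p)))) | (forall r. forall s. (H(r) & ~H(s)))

forall k. forall m. exists p. forall r. forall c. forall s. ((L(k,k) | H(m)) & H(r) & H(p) | H(c) & ~H(s))

Eliminate → and ↔ using ¬ and ∨.
  ~(~(forall k. forall m. (~~L(k,k) | H(m))) | (forall p. exists r. (~H(r) | ~H(p)))) | (forall r. forall s. (H(r) & ~H(s)))
Drive negations inward (¬∀x A ≡ ∃x ¬A, ¬∃x A ≡ ∀x ¬A, De Morgan for ∧/∨):
  (forall k. forall m. (L(k,k) | H(m))) & (exists p. forall r. (H(r) & H(p))) | (forall r. forall s. (H(r) & ~H(s)))
Give each quantifier a distinct variable: r↦c.
  (forall k. forall m. (L(k,k) | H(m))) & (exists p. forall r. (H(r) & H(p))) | (forall c. forall s. (H(c) & ~H(s)))
Pull the quantifiers to the front (each side's bound variable is not free in the other side):
  forall k. forall m. exists p. forall r. forall c. forall s. ((L(k,k) | H(m)) & H(r) & H(p) | H(c) & ~H(s))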